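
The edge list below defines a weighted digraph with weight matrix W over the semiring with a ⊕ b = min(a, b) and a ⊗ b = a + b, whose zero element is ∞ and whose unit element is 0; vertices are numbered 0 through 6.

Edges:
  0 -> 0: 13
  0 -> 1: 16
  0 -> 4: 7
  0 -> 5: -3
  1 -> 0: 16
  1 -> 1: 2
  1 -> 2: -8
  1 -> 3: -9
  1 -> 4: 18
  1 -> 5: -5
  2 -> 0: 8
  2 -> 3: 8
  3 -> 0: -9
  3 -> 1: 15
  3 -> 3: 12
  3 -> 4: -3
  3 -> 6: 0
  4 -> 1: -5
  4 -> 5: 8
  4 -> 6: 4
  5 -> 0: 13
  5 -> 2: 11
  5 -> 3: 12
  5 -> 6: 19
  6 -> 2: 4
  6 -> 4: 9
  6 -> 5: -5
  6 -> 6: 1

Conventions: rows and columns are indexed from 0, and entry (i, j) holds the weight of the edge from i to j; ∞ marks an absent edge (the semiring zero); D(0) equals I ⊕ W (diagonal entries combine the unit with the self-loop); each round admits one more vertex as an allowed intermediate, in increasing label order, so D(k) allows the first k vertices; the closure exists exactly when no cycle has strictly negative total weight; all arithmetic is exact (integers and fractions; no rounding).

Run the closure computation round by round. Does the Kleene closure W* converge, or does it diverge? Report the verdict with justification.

D(0):
  [0, 16, ∞, ∞, 7, -3, ∞]
  [16, 0, -8, -9, 18, -5, ∞]
  [8, ∞, 0, 8, ∞, ∞, ∞]
  [-9, 15, ∞, 0, -3, ∞, 0]
  [∞, -5, ∞, ∞, 0, 8, 4]
  [13, ∞, 11, 12, ∞, 0, 19]
  [∞, ∞, 4, ∞, 9, -5, 0]
D(1):
  [0, 16, ∞, ∞, 7, -3, ∞]
  [16, 0, -8, -9, 18, -5, ∞]
  [8, 24, 0, 8, 15, 5, ∞]
  [-9, 7, ∞, 0, -3, -12, 0]
  [∞, -5, ∞, ∞, 0, 8, 4]
  [13, 29, 11, 12, 20, 0, 19]
  [∞, ∞, 4, ∞, 9, -5, 0]
Detection: at round 2, diagonal entry (3, 3) turns strictly negative.
Key observation: the cycle 3->0->1->3 has total weight (-9) + 16 + (-9), which is strictly negative.
Answer: DIVERGES — negative cycle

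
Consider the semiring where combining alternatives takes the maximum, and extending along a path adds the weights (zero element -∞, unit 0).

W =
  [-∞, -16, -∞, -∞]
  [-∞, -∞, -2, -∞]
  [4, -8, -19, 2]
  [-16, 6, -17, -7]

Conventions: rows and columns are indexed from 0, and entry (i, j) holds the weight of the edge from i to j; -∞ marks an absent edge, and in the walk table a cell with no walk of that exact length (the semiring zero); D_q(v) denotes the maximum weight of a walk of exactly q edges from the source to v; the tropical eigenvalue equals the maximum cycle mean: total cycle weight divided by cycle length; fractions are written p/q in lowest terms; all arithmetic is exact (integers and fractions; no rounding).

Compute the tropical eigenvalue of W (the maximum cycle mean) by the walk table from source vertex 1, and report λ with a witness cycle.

q=0: [-∞, 0, -∞, -∞]
q=1: [-∞, -∞, -2, -∞]
q=2: [2, -10, -21, 0]
q=3: [-16, 6, -12, -7]
q=4: [-8, -1, 4, -10]
Optimal cycle mean attained by: cycle 1->2->3->1, total (-2) + 2 + 6, length 3.
Answer: λ = 2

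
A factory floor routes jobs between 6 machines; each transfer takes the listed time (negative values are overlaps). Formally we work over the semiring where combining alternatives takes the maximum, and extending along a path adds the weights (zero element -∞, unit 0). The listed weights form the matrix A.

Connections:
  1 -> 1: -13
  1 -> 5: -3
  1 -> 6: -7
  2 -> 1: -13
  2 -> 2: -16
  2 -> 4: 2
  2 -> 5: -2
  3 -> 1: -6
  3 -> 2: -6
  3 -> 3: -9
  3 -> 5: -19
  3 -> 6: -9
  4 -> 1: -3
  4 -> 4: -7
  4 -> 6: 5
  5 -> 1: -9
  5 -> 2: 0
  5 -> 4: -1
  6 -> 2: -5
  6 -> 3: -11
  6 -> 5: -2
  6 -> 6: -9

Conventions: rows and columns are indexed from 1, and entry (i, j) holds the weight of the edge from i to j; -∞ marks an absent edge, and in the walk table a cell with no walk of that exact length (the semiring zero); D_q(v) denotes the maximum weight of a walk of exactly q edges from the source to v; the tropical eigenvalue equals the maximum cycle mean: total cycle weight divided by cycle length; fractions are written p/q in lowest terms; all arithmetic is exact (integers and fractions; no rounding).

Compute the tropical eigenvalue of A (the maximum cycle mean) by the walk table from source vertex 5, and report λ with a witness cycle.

q=0: [-∞, -∞, -∞, -∞, 0, -∞]
q=1: [-9, 0, -∞, -1, -∞, -∞]
q=2: [-4, -16, -∞, 2, -2, 4]
q=3: [-1, -1, -7, -3, 2, 7]
q=4: [-6, 2, -4, 1, 5, 2]
q=5: [-2, 5, -9, 4, 0, 6]
q=6: [1, 1, -5, 7, 4, 9]
Optimal cycle mean attained by: cycle 2->4->6->5->2, total 2 + 5 + (-2) + 0, length 4.
Answer: λ = 5/4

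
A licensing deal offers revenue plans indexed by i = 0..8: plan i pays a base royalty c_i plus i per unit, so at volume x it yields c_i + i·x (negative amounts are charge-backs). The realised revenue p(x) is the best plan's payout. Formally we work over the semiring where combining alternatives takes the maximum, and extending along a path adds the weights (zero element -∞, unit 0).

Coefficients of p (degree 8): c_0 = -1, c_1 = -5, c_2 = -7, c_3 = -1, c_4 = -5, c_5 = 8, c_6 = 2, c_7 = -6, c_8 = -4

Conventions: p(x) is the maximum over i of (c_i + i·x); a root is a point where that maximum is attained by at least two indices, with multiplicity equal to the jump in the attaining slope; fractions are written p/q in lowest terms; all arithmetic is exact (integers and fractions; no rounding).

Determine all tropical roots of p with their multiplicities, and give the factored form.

hull edge (i=0, c=-1) to (i=5, c=8): slope 9/5, span 5
hull edge (i=5, c=8) to (i=8, c=-4): slope -4, span 3
Factored form: p(x) = -4 ⊗ (x ⊕ (-9/5)) ⊗ (x ⊕ (-9/5)) ⊗ (x ⊕ (-9/5)) ⊗ (x ⊕ (-9/5)) ⊗ (x ⊕ (-9/5)) ⊗ (x ⊕ 4) ⊗ (x ⊕ 4) ⊗ (x ⊕ 4)
Answer: roots = -9/5 (mult 5), 4 (mult 3)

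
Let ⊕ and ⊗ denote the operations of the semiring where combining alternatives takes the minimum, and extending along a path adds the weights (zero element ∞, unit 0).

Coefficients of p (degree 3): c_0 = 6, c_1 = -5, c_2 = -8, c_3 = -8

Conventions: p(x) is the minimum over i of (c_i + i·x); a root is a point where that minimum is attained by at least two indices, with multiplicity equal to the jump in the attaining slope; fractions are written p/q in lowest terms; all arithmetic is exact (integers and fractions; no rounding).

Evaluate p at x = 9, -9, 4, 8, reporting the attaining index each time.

p(9) = min(6+0·9=6, -5+1·9=4, -8+2·9=10, -8+3·9=19) = 4 (attained by i=1)
p(-9) = min(6+0·(-9)=6, -5+1·(-9)=-14, -8+2·(-9)=-26, -8+3·(-9)=-35) = -35 (attained by i=3)
p(4) = min(6+0·4=6, -5+1·4=-1, -8+2·4=0, -8+3·4=4) = -1 (attained by i=1)
p(8) = min(6+0·8=6, -5+1·8=3, -8+2·8=8, -8+3·8=16) = 3 (attained by i=1)
Answer: p(9) = 4; p(-9) = -35; p(4) = -1; p(8) = 3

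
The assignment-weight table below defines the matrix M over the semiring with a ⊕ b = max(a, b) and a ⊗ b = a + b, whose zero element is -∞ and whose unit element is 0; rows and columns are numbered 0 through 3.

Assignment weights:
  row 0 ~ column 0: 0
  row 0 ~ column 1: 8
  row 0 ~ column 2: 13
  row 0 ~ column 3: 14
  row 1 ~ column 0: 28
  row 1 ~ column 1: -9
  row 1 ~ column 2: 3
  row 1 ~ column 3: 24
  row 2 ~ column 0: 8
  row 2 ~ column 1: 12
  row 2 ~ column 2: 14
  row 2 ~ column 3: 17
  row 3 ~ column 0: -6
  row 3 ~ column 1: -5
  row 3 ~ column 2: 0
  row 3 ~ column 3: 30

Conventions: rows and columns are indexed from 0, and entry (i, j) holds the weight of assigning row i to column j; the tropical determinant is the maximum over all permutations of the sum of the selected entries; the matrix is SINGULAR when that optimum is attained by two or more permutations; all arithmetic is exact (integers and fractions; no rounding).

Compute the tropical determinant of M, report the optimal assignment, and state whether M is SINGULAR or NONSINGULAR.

σ = (0, 1, 2, 3): 0 + (-9) + 14 + 30 = 35
σ = (0, 1, 3, 2): 0 + (-9) + 17 + 0 = 8
σ = (0, 2, 1, 3): 0 + 3 + 12 + 30 = 45
σ = (0, 2, 3, 1): 0 + 3 + 17 + (-5) = 15
σ = (0, 3, 1, 2): 0 + 24 + 12 + 0 = 36
σ = (0, 3, 2, 1): 0 + 24 + 14 + (-5) = 33
σ = (1, 0, 2, 3): 8 + 28 + 14 + 30 = 80
σ = (1, 0, 3, 2): 8 + 28 + 17 + 0 = 53
σ = (1, 2, 0, 3): 8 + 3 + 8 + 30 = 49
σ = (1, 2, 3, 0): 8 + 3 + 17 + (-6) = 22
σ = (1, 3, 0, 2): 8 + 24 + 8 + 0 = 40
σ = (1, 3, 2, 0): 8 + 24 + 14 + (-6) = 40
σ = (2, 0, 1, 3): 13 + 28 + 12 + 30 = 83
σ = (2, 0, 3, 1): 13 + 28 + 17 + (-5) = 53
σ = (2, 1, 0, 3): 13 + (-9) + 8 + 30 = 42
σ = (2, 1, 3, 0): 13 + (-9) + 17 + (-6) = 15
σ = (2, 3, 0, 1): 13 + 24 + 8 + (-5) = 40
σ = (2, 3, 1, 0): 13 + 24 + 12 + (-6) = 43
σ = (3, 0, 1, 2): 14 + 28 + 12 + 0 = 54
σ = (3, 0, 2, 1): 14 + 28 + 14 + (-5) = 51
σ = (3, 1, 0, 2): 14 + (-9) + 8 + 0 = 13
σ = (3, 1, 2, 0): 14 + (-9) + 14 + (-6) = 13
σ = (3, 2, 0, 1): 14 + 3 + 8 + (-5) = 20
σ = (3, 2, 1, 0): 14 + 3 + 12 + (-6) = 23
Optimal value attained by: σ = (2, 0, 1, 3).
Answer: det⊕(M) = 83; verdict: NONSINGULAR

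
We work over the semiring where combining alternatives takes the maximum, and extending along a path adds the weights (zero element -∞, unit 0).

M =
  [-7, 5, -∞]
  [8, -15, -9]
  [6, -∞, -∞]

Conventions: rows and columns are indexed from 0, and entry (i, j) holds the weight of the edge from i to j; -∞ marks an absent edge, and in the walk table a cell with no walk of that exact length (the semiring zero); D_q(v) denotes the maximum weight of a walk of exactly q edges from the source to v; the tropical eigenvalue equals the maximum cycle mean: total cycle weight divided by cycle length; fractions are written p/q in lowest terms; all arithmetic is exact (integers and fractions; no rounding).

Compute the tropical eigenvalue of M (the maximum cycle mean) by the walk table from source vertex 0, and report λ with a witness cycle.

q=0: [0, -∞, -∞]
q=1: [-7, 5, -∞]
q=2: [13, -2, -4]
q=3: [6, 18, -11]
Optimal cycle mean attained by: cycle 0->1->0, total 5 + 8, length 2.
Answer: λ = 13/2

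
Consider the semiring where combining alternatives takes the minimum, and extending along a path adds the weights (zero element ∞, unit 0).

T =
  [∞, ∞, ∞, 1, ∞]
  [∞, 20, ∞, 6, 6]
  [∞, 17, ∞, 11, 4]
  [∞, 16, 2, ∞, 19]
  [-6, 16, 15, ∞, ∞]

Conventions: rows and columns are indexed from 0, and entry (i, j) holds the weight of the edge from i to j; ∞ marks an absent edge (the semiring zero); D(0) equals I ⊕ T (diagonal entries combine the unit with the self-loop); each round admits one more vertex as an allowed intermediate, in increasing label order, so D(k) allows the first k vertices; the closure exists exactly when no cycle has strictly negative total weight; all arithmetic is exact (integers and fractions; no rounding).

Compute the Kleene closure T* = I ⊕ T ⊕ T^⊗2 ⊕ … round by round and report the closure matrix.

D(0):
  [0, ∞, ∞, 1, ∞]
  [∞, 0, ∞, 6, 6]
  [∞, 17, 0, 11, 4]
  [∞, 16, 2, 0, 19]
  [-6, 16, 15, ∞, 0]
D(1):
  [0, ∞, ∞, 1, ∞]
  [∞, 0, ∞, 6, 6]
  [∞, 17, 0, 11, 4]
  [∞, 16, 2, 0, 19]
  [-6, 16, 15, -5, 0]
D(2):
  [0, ∞, ∞, 1, ∞]
  [∞, 0, ∞, 6, 6]
  [∞, 17, 0, 11, 4]
  [∞, 16, 2, 0, 19]
  [-6, 16, 15, -5, 0]
D(3):
  [0, ∞, ∞, 1, ∞]
  [∞, 0, ∞, 6, 6]
  [∞, 17, 0, 11, 4]
  [∞, 16, 2, 0, 6]
  [-6, 16, 15, -5, 0]
D(4):
  [0, 17, 3, 1, 7]
  [∞, 0, 8, 6, 6]
  [∞, 17, 0, 11, 4]
  [∞, 16, 2, 0, 6]
  [-6, 11, -3, -5, 0]
D(5):
  [0, 17, 3, 1, 7]
  [0, 0, 3, 1, 6]
  [-2, 15, 0, -1, 4]
  [0, 16, 2, 0, 6]
  [-6, 11, -3, -5, 0]
Answer: T* = [[0, 17, 3, 1, 7], [0, 0, 3, 1, 6], [-2, 15, 0, -1, 4], [0, 16, 2, 0, 6], [-6, 11, -3, -5, 0]]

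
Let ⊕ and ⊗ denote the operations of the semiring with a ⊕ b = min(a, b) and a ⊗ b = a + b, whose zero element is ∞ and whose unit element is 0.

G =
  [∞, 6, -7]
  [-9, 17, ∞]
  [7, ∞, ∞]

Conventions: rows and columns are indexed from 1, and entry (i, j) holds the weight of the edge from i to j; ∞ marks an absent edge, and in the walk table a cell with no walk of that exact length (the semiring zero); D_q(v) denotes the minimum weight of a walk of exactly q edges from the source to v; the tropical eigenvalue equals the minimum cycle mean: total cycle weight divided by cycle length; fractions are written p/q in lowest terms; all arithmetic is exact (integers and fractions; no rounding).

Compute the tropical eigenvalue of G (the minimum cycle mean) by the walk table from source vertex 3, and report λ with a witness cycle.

q=0: [∞, ∞, 0]
q=1: [7, ∞, ∞]
q=2: [∞, 13, 0]
q=3: [4, 30, ∞]
Optimal cycle mean attained by: cycle 1->2->1, total 6 + (-9), length 2.
Answer: λ = -3/2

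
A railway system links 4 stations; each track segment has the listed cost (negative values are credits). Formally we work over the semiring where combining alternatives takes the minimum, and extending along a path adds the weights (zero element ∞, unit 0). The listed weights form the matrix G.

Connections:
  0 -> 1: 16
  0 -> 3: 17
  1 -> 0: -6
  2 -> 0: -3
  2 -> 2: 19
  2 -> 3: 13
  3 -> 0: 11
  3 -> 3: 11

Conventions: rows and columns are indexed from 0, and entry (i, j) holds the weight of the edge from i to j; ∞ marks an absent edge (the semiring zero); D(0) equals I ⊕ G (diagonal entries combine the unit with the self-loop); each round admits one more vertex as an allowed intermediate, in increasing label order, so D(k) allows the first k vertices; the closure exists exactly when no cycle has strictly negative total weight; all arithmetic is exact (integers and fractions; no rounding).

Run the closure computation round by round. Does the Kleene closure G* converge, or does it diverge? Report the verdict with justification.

D(0):
  [0, 16, ∞, 17]
  [-6, 0, ∞, ∞]
  [-3, ∞, 0, 13]
  [11, ∞, ∞, 0]
D(1):
  [0, 16, ∞, 17]
  [-6, 0, ∞, 11]
  [-3, 13, 0, 13]
  [11, 27, ∞, 0]
D(2):
  [0, 16, ∞, 17]
  [-6, 0, ∞, 11]
  [-3, 13, 0, 13]
  [11, 27, ∞, 0]
D(3):
  [0, 16, ∞, 17]
  [-6, 0, ∞, 11]
  [-3, 13, 0, 13]
  [11, 27, ∞, 0]
D(4):
  [0, 16, ∞, 17]
  [-6, 0, ∞, 11]
  [-3, 13, 0, 13]
  [11, 27, ∞, 0]
Key observation: every diagonal entry stays at the unit through all rounds, so no improving cycle exists.
Answer: CONVERGES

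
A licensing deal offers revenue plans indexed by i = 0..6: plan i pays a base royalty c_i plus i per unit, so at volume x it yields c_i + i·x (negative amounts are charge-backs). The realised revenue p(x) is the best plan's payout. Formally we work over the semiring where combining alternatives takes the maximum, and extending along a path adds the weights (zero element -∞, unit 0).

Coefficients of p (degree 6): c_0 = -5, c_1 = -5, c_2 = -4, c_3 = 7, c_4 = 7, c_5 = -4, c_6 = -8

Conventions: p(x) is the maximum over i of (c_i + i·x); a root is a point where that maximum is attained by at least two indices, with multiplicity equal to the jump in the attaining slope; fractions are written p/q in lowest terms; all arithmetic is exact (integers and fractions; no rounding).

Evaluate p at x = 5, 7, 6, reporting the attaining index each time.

p(5) = max(-5+0·5=-5, -5+1·5=0, -4+2·5=6, 7+3·5=22, 7+4·5=27, -4+5·5=21, -8+6·5=22) = 27 (attained by i=4)
p(7) = max(-5+0·7=-5, -5+1·7=2, -4+2·7=10, 7+3·7=28, 7+4·7=35, -4+5·7=31, -8+6·7=34) = 35 (attained by i=4)
p(6) = max(-5+0·6=-5, -5+1·6=1, -4+2·6=8, 7+3·6=25, 7+4·6=31, -4+5·6=26, -8+6·6=28) = 31 (attained by i=4)
Answer: p(5) = 27; p(7) = 35; p(6) = 31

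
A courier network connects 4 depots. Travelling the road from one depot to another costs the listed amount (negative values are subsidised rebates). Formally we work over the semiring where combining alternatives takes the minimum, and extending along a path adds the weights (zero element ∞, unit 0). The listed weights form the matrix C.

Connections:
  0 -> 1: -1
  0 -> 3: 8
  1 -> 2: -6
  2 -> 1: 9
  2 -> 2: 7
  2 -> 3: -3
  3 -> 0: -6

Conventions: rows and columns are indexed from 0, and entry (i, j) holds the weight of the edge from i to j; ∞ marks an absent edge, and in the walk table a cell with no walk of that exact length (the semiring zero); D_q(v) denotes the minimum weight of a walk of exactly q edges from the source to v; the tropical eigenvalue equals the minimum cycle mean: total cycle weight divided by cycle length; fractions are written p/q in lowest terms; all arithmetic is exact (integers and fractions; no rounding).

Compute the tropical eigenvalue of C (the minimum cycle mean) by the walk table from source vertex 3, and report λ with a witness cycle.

q=0: [∞, ∞, ∞, 0]
q=1: [-6, ∞, ∞, ∞]
q=2: [∞, -7, ∞, 2]
q=3: [-4, ∞, -13, ∞]
q=4: [∞, -5, -6, -16]
Optimal cycle mean attained by: cycle 0->1->2->3->0, total (-1) + (-6) + (-3) + (-6), length 4.
Answer: λ = -4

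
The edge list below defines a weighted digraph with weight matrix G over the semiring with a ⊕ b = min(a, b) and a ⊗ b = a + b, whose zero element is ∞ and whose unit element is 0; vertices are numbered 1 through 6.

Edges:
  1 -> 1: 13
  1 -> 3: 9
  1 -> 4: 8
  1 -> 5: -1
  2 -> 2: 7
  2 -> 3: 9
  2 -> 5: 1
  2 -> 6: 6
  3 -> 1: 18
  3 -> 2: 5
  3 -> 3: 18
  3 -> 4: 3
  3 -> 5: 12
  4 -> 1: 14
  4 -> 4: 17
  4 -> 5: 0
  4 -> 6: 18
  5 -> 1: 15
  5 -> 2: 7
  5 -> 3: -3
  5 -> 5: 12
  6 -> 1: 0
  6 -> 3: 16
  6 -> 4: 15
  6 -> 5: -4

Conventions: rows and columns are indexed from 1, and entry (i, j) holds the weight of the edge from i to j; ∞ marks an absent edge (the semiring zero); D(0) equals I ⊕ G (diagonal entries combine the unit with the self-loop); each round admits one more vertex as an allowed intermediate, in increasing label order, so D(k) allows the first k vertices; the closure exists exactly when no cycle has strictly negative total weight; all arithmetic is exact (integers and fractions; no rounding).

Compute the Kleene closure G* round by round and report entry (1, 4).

D(0):
  [0, ∞, 9, 8, -1, ∞]
  [∞, 0, 9, ∞, 1, 6]
  [18, 5, 0, 3, 12, ∞]
  [14, ∞, ∞, 0, 0, 18]
  [15, 7, -3, ∞, 0, ∞]
  [0, ∞, 16, 15, -4, 0]
D(1):
  [0, ∞, 9, 8, -1, ∞]
  [∞, 0, 9, ∞, 1, 6]
  [18, 5, 0, 3, 12, ∞]
  [14, ∞, 23, 0, 0, 18]
  [15, 7, -3, 23, 0, ∞]
  [0, ∞, 9, 8, -4, 0]
D(2):
  [0, ∞, 9, 8, -1, ∞]
  [∞, 0, 9, ∞, 1, 6]
  [18, 5, 0, 3, 6, 11]
  [14, ∞, 23, 0, 0, 18]
  [15, 7, -3, 23, 0, 13]
  [0, ∞, 9, 8, -4, 0]
D(3):
  [0, 14, 9, 8, -1, 20]
  [27, 0, 9, 12, 1, 6]
  [18, 5, 0, 3, 6, 11]
  [14, 28, 23, 0, 0, 18]
  [15, 2, -3, 0, 0, 8]
  [0, 14, 9, 8, -4, 0]
D(4):
  [0, 14, 9, 8, -1, 20]
  [26, 0, 9, 12, 1, 6]
  [17, 5, 0, 3, 3, 11]
  [14, 28, 23, 0, 0, 18]
  [14, 2, -3, 0, 0, 8]
  [0, 14, 9, 8, -4, 0]
D(5):
  [0, 1, -4, -1, -1, 7]
  [15, 0, -2, 1, 1, 6]
  [17, 5, 0, 3, 3, 11]
  [14, 2, -3, 0, 0, 8]
  [14, 2, -3, 0, 0, 8]
  [0, -2, -7, -4, -4, 0]
D(6):
  [0, 1, -4, -1, -1, 7]
  [6, 0, -2, 1, 1, 6]
  [11, 5, 0, 3, 3, 11]
  [8, 2, -3, 0, 0, 8]
  [8, 2, -3, 0, 0, 8]
  [0, -2, -7, -4, -4, 0]
Answer: G*[1][4] = -1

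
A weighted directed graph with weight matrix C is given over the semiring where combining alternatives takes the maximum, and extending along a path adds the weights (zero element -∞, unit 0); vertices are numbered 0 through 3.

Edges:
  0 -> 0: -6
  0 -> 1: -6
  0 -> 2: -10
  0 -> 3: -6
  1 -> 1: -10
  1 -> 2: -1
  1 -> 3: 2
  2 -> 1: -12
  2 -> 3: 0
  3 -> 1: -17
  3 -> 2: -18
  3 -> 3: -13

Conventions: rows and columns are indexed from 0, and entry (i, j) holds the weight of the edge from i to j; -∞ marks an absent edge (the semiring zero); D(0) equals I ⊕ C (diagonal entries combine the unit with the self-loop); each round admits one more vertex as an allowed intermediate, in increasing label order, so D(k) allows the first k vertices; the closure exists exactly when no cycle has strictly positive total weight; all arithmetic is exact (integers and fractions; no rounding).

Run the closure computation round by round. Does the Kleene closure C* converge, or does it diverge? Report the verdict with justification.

D(0):
  [0, -6, -10, -6]
  [-∞, 0, -1, 2]
  [-∞, -12, 0, 0]
  [-∞, -17, -18, 0]
D(1):
  [0, -6, -10, -6]
  [-∞, 0, -1, 2]
  [-∞, -12, 0, 0]
  [-∞, -17, -18, 0]
D(2):
  [0, -6, -7, -4]
  [-∞, 0, -1, 2]
  [-∞, -12, 0, 0]
  [-∞, -17, -18, 0]
D(3):
  [0, -6, -7, -4]
  [-∞, 0, -1, 2]
  [-∞, -12, 0, 0]
  [-∞, -17, -18, 0]
D(4):
  [0, -6, -7, -4]
  [-∞, 0, -1, 2]
  [-∞, -12, 0, 0]
  [-∞, -17, -18, 0]
Key observation: every diagonal entry stays at the unit through all rounds, so no improving cycle exists.
Answer: CONVERGES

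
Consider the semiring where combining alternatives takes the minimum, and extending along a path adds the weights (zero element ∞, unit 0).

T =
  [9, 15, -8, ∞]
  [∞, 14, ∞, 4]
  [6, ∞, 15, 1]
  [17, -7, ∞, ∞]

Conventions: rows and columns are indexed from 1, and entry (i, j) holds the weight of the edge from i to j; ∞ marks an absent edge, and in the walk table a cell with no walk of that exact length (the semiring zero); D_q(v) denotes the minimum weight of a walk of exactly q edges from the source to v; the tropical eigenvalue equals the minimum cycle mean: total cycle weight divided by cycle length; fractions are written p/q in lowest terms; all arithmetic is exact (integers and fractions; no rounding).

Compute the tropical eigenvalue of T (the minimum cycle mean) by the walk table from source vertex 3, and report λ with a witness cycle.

q=0: [∞, ∞, 0, ∞]
q=1: [6, ∞, 15, 1]
q=2: [15, -6, -2, 16]
q=3: [4, 8, 7, -2]
q=4: [13, -9, -4, 8]
Optimal cycle mean attained by: cycle 2->4->2, total 4 + (-7), length 2.
Answer: λ = -3/2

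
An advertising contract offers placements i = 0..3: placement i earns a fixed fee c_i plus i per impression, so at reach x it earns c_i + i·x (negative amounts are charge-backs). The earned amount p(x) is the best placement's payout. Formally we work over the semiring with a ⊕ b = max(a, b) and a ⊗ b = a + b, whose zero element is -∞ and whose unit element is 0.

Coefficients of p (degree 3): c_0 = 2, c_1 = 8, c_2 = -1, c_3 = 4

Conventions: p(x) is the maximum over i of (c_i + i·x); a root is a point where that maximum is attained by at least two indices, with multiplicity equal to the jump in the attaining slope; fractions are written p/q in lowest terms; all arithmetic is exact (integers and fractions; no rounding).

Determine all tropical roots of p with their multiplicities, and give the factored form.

hull edge (i=0, c=2) to (i=1, c=8): slope 6, span 1
hull edge (i=1, c=8) to (i=3, c=4): slope -2, span 2
Factored form: p(x) = 4 ⊗ (x ⊕ (-6)) ⊗ (x ⊕ 2) ⊗ (x ⊕ 2)
Answer: roots = -6 (mult 1), 2 (mult 2)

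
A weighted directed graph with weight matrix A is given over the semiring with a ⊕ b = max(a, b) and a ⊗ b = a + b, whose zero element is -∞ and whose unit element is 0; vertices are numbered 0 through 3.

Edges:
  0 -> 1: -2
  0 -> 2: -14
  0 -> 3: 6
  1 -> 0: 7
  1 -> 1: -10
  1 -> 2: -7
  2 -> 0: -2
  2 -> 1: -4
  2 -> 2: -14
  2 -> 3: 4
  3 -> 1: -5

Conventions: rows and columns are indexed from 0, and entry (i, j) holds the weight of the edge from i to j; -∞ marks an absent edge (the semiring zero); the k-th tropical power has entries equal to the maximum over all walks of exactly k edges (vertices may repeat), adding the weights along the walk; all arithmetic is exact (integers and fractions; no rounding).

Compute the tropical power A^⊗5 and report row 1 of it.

A^⊗2:
  [5, 1, -9, -10]
  [-3, 5, -7, 13]
  [3, -1, -11, 4]
  [2, -15, -12, -∞]
A^⊗3:
  [8, 3, -6, 11]
  [12, 8, -2, 3]
  [6, 1, -8, 9]
  [-8, 0, -12, 8]
A^⊗4:
  [10, 6, -4, 14]
  [15, 10, 1, 18]
  [8, 4, -6, 12]
  [7, 3, -7, -2]
A^⊗5:
  [13, 9, -1, 16]
  [17, 13, 3, 21]
  [11, 7, -3, 14]
  [10, 5, -4, 13]
Answer: row 1 of A^⊗5 = [17, 13, 3, 21]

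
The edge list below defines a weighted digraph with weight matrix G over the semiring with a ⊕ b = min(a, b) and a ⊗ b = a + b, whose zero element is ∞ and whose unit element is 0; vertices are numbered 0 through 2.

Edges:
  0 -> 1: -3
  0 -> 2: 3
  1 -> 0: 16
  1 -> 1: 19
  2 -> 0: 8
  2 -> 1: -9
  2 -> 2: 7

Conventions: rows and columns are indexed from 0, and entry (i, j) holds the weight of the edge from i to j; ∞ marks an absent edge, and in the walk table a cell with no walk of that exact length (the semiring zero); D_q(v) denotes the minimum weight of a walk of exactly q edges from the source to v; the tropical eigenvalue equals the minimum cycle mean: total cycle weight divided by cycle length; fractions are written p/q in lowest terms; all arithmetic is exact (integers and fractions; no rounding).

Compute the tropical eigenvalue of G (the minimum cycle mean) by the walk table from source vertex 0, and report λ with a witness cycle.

q=0: [0, ∞, ∞]
q=1: [∞, -3, 3]
q=2: [11, -6, 10]
q=3: [10, 1, 14]
Optimal cycle mean attained by: cycle 0->2->1->0, total 3 + (-9) + 16, length 3.
Answer: λ = 10/3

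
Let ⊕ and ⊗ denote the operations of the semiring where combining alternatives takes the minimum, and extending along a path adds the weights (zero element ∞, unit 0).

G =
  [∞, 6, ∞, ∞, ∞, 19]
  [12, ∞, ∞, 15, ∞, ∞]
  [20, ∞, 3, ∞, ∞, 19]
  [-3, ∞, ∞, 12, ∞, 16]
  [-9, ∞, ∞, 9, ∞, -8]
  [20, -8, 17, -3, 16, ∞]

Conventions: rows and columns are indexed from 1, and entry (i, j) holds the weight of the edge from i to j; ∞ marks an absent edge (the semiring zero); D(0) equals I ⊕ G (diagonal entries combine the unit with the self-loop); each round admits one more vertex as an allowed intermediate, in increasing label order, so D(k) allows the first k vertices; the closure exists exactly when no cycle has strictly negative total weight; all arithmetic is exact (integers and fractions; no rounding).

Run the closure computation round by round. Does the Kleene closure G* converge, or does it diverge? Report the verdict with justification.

D(0):
  [0, 6, ∞, ∞, ∞, 19]
  [12, 0, ∞, 15, ∞, ∞]
  [20, ∞, 0, ∞, ∞, 19]
  [-3, ∞, ∞, 0, ∞, 16]
  [-9, ∞, ∞, 9, 0, -8]
  [20, -8, 17, -3, 16, 0]
D(1):
  [0, 6, ∞, ∞, ∞, 19]
  [12, 0, ∞, 15, ∞, 31]
  [20, 26, 0, ∞, ∞, 19]
  [-3, 3, ∞, 0, ∞, 16]
  [-9, -3, ∞, 9, 0, -8]
  [20, -8, 17, -3, 16, 0]
D(2):
  [0, 6, ∞, 21, ∞, 19]
  [12, 0, ∞, 15, ∞, 31]
  [20, 26, 0, 41, ∞, 19]
  [-3, 3, ∞, 0, ∞, 16]
  [-9, -3, ∞, 9, 0, -8]
  [4, -8, 17, -3, 16, 0]
D(3):
  [0, 6, ∞, 21, ∞, 19]
  [12, 0, ∞, 15, ∞, 31]
  [20, 26, 0, 41, ∞, 19]
  [-3, 3, ∞, 0, ∞, 16]
  [-9, -3, ∞, 9, 0, -8]
  [4, -8, 17, -3, 16, 0]
D(4):
  [0, 6, ∞, 21, ∞, 19]
  [12, 0, ∞, 15, ∞, 31]
  [20, 26, 0, 41, ∞, 19]
  [-3, 3, ∞, 0, ∞, 16]
  [-9, -3, ∞, 9, 0, -8]
  [-6, -8, 17, -3, 16, 0]
D(5):
  [0, 6, ∞, 21, ∞, 19]
  [12, 0, ∞, 15, ∞, 31]
  [20, 26, 0, 41, ∞, 19]
  [-3, 3, ∞, 0, ∞, 16]
  [-9, -3, ∞, 9, 0, -8]
  [-6, -8, 17, -3, 16, 0]
D(6):
  [0, 6, 36, 16, 35, 19]
  [12, 0, 48, 15, 47, 31]
  [13, 11, 0, 16, 35, 19]
  [-3, 3, 33, 0, 32, 16]
  [-14, -16, 9, -11, 0, -8]
  [-6, -8, 17, -3, 16, 0]
Key observation: every diagonal entry stays at the unit through all rounds, so no improving cycle exists.
Answer: CONVERGES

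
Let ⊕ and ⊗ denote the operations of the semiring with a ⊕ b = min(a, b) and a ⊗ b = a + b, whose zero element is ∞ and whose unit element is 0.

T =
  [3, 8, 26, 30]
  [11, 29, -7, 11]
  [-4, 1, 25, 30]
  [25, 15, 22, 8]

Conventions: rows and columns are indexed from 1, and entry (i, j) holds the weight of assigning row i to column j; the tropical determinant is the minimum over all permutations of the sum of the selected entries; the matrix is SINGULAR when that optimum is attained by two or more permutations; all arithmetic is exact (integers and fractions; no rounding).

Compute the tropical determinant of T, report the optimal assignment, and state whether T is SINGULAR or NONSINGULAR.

σ = (1, 2, 3, 4): 3 + 29 + 25 + 8 = 65
σ = (1, 2, 4, 3): 3 + 29 + 30 + 22 = 84
σ = (1, 3, 2, 4): 3 + (-7) + 1 + 8 = 5
σ = (1, 3, 4, 2): 3 + (-7) + 30 + 15 = 41
σ = (1, 4, 2, 3): 3 + 11 + 1 + 22 = 37
σ = (1, 4, 3, 2): 3 + 11 + 25 + 15 = 54
σ = (2, 1, 3, 4): 8 + 11 + 25 + 8 = 52
σ = (2, 1, 4, 3): 8 + 11 + 30 + 22 = 71
σ = (2, 3, 1, 4): 8 + (-7) + (-4) + 8 = 5
σ = (2, 3, 4, 1): 8 + (-7) + 30 + 25 = 56
σ = (2, 4, 1, 3): 8 + 11 + (-4) + 22 = 37
σ = (2, 4, 3, 1): 8 + 11 + 25 + 25 = 69
σ = (3, 1, 2, 4): 26 + 11 + 1 + 8 = 46
σ = (3, 1, 4, 2): 26 + 11 + 30 + 15 = 82
σ = (3, 2, 1, 4): 26 + 29 + (-4) + 8 = 59
σ = (3, 2, 4, 1): 26 + 29 + 30 + 25 = 110
σ = (3, 4, 1, 2): 26 + 11 + (-4) + 15 = 48
σ = (3, 4, 2, 1): 26 + 11 + 1 + 25 = 63
σ = (4, 1, 2, 3): 30 + 11 + 1 + 22 = 64
σ = (4, 1, 3, 2): 30 + 11 + 25 + 15 = 81
σ = (4, 2, 1, 3): 30 + 29 + (-4) + 22 = 77
σ = (4, 2, 3, 1): 30 + 29 + 25 + 25 = 109
σ = (4, 3, 1, 2): 30 + (-7) + (-4) + 15 = 34
σ = (4, 3, 2, 1): 30 + (-7) + 1 + 25 = 49
Optimal value attained by: σ = (1, 3, 2, 4).
Answer: det⊕(T) = 5; verdict: SINGULAR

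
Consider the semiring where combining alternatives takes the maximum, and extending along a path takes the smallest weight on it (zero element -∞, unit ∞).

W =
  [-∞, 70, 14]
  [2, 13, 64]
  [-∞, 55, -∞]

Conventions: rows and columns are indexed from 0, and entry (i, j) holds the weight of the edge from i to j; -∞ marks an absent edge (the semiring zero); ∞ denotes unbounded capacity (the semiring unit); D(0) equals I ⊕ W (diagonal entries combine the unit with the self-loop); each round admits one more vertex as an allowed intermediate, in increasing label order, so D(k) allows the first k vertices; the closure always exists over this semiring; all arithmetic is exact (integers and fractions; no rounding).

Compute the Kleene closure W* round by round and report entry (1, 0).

D(0):
  [∞, 70, 14]
  [2, ∞, 64]
  [-∞, 55, ∞]
D(1):
  [∞, 70, 14]
  [2, ∞, 64]
  [-∞, 55, ∞]
D(2):
  [∞, 70, 64]
  [2, ∞, 64]
  [2, 55, ∞]
D(3):
  [∞, 70, 64]
  [2, ∞, 64]
  [2, 55, ∞]
Answer: W*[1][0] = 2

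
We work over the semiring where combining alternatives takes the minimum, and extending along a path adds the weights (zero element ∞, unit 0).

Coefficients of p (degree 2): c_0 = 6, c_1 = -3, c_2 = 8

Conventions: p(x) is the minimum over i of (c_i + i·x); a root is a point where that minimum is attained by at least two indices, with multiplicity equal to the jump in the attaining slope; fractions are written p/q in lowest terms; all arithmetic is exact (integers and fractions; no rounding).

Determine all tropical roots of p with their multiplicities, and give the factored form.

hull edge (i=0, c=6) to (i=1, c=-3): slope -9, span 1
hull edge (i=1, c=-3) to (i=2, c=8): slope 11, span 1
Factored form: p(x) = 8 ⊗ (x ⊕ (-11)) ⊗ (x ⊕ 9)
Answer: roots = -11 (mult 1), 9 (mult 1)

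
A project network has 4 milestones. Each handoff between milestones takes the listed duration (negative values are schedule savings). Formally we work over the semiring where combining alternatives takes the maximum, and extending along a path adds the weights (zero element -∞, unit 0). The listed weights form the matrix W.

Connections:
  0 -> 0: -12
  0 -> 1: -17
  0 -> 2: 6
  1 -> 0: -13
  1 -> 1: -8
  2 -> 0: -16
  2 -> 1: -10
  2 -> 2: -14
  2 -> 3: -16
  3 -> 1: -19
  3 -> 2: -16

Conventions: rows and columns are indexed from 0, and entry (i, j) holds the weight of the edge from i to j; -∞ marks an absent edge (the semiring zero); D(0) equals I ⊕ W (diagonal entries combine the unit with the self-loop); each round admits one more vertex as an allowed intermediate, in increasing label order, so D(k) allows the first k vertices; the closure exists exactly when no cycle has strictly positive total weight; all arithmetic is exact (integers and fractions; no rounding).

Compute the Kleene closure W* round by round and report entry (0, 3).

D(0):
  [0, -17, 6, -∞]
  [-13, 0, -∞, -∞]
  [-16, -10, 0, -16]
  [-∞, -19, -16, 0]
D(1):
  [0, -17, 6, -∞]
  [-13, 0, -7, -∞]
  [-16, -10, 0, -16]
  [-∞, -19, -16, 0]
D(2):
  [0, -17, 6, -∞]
  [-13, 0, -7, -∞]
  [-16, -10, 0, -16]
  [-32, -19, -16, 0]
D(3):
  [0, -4, 6, -10]
  [-13, 0, -7, -23]
  [-16, -10, 0, -16]
  [-32, -19, -16, 0]
D(4):
  [0, -4, 6, -10]
  [-13, 0, -7, -23]
  [-16, -10, 0, -16]
  [-32, -19, -16, 0]
Answer: W*[0][3] = -10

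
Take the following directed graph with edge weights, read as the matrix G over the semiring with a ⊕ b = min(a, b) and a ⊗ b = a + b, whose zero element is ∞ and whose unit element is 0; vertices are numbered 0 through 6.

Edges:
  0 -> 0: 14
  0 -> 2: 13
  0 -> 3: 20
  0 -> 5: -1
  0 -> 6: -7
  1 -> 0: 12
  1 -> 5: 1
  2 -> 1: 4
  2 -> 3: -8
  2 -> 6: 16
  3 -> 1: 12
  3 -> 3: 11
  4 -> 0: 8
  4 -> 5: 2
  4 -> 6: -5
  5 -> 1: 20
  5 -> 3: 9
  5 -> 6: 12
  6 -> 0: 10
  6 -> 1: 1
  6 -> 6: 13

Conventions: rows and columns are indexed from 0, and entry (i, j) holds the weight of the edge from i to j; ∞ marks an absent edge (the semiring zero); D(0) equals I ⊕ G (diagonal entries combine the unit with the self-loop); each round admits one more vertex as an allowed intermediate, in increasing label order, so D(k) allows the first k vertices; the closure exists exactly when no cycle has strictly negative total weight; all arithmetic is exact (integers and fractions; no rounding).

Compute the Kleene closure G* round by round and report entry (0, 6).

D(0):
  [0, ∞, 13, 20, ∞, -1, -7]
  [12, 0, ∞, ∞, ∞, 1, ∞]
  [∞, 4, 0, -8, ∞, ∞, 16]
  [∞, 12, ∞, 0, ∞, ∞, ∞]
  [8, ∞, ∞, ∞, 0, 2, -5]
  [∞, 20, ∞, 9, ∞, 0, 12]
  [10, 1, ∞, ∞, ∞, ∞, 0]
D(1):
  [0, ∞, 13, 20, ∞, -1, -7]
  [12, 0, 25, 32, ∞, 1, 5]
  [∞, 4, 0, -8, ∞, ∞, 16]
  [∞, 12, ∞, 0, ∞, ∞, ∞]
  [8, ∞, 21, 28, 0, 2, -5]
  [∞, 20, ∞, 9, ∞, 0, 12]
  [10, 1, 23, 30, ∞, 9, 0]
D(2):
  [0, ∞, 13, 20, ∞, -1, -7]
  [12, 0, 25, 32, ∞, 1, 5]
  [16, 4, 0, -8, ∞, 5, 9]
  [24, 12, 37, 0, ∞, 13, 17]
  [8, ∞, 21, 28, 0, 2, -5]
  [32, 20, 45, 9, ∞, 0, 12]
  [10, 1, 23, 30, ∞, 2, 0]
D(3):
  [0, 17, 13, 5, ∞, -1, -7]
  [12, 0, 25, 17, ∞, 1, 5]
  [16, 4, 0, -8, ∞, 5, 9]
  [24, 12, 37, 0, ∞, 13, 17]
  [8, 25, 21, 13, 0, 2, -5]
  [32, 20, 45, 9, ∞, 0, 12]
  [10, 1, 23, 15, ∞, 2, 0]
D(4):
  [0, 17, 13, 5, ∞, -1, -7]
  [12, 0, 25, 17, ∞, 1, 5]
  [16, 4, 0, -8, ∞, 5, 9]
  [24, 12, 37, 0, ∞, 13, 17]
  [8, 25, 21, 13, 0, 2, -5]
  [32, 20, 45, 9, ∞, 0, 12]
  [10, 1, 23, 15, ∞, 2, 0]
D(5):
  [0, 17, 13, 5, ∞, -1, -7]
  [12, 0, 25, 17, ∞, 1, 5]
  [16, 4, 0, -8, ∞, 5, 9]
  [24, 12, 37, 0, ∞, 13, 17]
  [8, 25, 21, 13, 0, 2, -5]
  [32, 20, 45, 9, ∞, 0, 12]
  [10, 1, 23, 15, ∞, 2, 0]
D(6):
  [0, 17, 13, 5, ∞, -1, -7]
  [12, 0, 25, 10, ∞, 1, 5]
  [16, 4, 0, -8, ∞, 5, 9]
  [24, 12, 37, 0, ∞, 13, 17]
  [8, 22, 21, 11, 0, 2, -5]
  [32, 20, 45, 9, ∞, 0, 12]
  [10, 1, 23, 11, ∞, 2, 0]
D(7):
  [0, -6, 13, 4, ∞, -5, -7]
  [12, 0, 25, 10, ∞, 1, 5]
  [16, 4, 0, -8, ∞, 5, 9]
  [24, 12, 37, 0, ∞, 13, 17]
  [5, -4, 18, 6, 0, -3, -5]
  [22, 13, 35, 9, ∞, 0, 12]
  [10, 1, 23, 11, ∞, 2, 0]
Answer: G*[0][6] = -7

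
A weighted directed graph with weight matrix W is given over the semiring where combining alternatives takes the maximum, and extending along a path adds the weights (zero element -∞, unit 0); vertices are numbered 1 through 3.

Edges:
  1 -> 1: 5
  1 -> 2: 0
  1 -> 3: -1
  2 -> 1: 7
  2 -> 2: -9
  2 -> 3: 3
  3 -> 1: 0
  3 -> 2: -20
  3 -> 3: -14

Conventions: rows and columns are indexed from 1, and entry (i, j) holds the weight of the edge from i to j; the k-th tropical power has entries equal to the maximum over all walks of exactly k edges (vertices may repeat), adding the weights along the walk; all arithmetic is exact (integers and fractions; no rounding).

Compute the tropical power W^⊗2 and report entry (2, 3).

W^⊗2:
  [10, 5, 4]
  [12, 7, 6]
  [5, 0, -1]
Key observation: the optimum is the walk 2->1->3, with weight 7 + (-1) = 6.
Optimal value attained by: walk 2->1->3.
Answer: (W^⊗2)[2][3] = 6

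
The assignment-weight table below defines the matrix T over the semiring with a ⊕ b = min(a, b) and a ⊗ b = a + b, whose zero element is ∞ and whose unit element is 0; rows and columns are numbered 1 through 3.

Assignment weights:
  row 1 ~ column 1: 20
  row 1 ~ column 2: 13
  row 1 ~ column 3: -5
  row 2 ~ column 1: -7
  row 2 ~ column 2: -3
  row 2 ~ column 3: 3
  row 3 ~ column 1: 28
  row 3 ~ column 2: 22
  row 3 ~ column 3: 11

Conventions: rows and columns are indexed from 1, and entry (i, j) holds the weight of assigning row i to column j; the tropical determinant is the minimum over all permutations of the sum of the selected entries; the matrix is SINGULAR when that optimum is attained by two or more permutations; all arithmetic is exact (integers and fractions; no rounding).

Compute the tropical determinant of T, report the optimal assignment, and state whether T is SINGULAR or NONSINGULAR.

σ = (1, 2, 3): 20 + (-3) + 11 = 28
σ = (1, 3, 2): 20 + 3 + 22 = 45
σ = (2, 1, 3): 13 + (-7) + 11 = 17
σ = (2, 3, 1): 13 + 3 + 28 = 44
σ = (3, 1, 2): (-5) + (-7) + 22 = 10
σ = (3, 2, 1): (-5) + (-3) + 28 = 20
Optimal value attained by: σ = (3, 1, 2).
Answer: det⊕(T) = 10; verdict: NONSINGULAR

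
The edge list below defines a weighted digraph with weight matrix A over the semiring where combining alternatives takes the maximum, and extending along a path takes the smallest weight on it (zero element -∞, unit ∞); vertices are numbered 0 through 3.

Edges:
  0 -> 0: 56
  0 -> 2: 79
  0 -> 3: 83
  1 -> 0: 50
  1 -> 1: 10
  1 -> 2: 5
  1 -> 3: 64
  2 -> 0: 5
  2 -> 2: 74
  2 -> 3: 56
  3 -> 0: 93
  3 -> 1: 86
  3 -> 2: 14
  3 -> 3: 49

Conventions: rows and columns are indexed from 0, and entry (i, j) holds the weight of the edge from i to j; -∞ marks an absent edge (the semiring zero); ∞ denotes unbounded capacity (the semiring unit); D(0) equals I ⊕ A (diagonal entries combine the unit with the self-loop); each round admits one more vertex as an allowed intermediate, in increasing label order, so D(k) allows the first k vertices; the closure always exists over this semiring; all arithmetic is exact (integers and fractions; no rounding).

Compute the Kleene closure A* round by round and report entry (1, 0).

D(0):
  [∞, -∞, 79, 83]
  [50, ∞, 5, 64]
  [5, -∞, ∞, 56]
  [93, 86, 14, ∞]
D(1):
  [∞, -∞, 79, 83]
  [50, ∞, 50, 64]
  [5, -∞, ∞, 56]
  [93, 86, 79, ∞]
D(2):
  [∞, -∞, 79, 83]
  [50, ∞, 50, 64]
  [5, -∞, ∞, 56]
  [93, 86, 79, ∞]
D(3):
  [∞, -∞, 79, 83]
  [50, ∞, 50, 64]
  [5, -∞, ∞, 56]
  [93, 86, 79, ∞]
D(4):
  [∞, 83, 79, 83]
  [64, ∞, 64, 64]
  [56, 56, ∞, 56]
  [93, 86, 79, ∞]
Answer: A*[1][0] = 64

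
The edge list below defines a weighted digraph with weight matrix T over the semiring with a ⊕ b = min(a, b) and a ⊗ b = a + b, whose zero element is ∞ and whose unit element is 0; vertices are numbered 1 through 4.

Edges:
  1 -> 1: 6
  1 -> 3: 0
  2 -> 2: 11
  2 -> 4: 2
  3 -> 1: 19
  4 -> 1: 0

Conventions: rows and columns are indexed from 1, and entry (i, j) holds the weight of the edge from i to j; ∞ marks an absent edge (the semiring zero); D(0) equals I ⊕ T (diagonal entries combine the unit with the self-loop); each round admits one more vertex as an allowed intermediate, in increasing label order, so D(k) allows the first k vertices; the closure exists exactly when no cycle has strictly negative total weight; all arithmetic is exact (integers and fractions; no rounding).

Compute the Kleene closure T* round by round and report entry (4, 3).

D(0):
  [0, ∞, 0, ∞]
  [∞, 0, ∞, 2]
  [19, ∞, 0, ∞]
  [0, ∞, ∞, 0]
D(1):
  [0, ∞, 0, ∞]
  [∞, 0, ∞, 2]
  [19, ∞, 0, ∞]
  [0, ∞, 0, 0]
D(2):
  [0, ∞, 0, ∞]
  [∞, 0, ∞, 2]
  [19, ∞, 0, ∞]
  [0, ∞, 0, 0]
D(3):
  [0, ∞, 0, ∞]
  [∞, 0, ∞, 2]
  [19, ∞, 0, ∞]
  [0, ∞, 0, 0]
D(4):
  [0, ∞, 0, ∞]
  [2, 0, 2, 2]
  [19, ∞, 0, ∞]
  [0, ∞, 0, 0]
Answer: T*[4][3] = 0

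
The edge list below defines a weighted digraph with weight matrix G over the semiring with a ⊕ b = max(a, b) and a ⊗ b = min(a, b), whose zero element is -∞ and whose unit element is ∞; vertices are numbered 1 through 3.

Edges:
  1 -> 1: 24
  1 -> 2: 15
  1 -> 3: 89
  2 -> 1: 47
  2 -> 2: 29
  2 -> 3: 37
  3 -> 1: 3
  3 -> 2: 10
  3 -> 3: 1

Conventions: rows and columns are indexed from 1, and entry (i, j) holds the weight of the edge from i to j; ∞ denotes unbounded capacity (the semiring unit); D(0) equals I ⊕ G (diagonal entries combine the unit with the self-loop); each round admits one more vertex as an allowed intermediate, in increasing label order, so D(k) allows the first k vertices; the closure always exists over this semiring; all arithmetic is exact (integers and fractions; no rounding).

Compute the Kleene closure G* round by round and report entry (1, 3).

D(0):
  [∞, 15, 89]
  [47, ∞, 37]
  [3, 10, ∞]
D(1):
  [∞, 15, 89]
  [47, ∞, 47]
  [3, 10, ∞]
D(2):
  [∞, 15, 89]
  [47, ∞, 47]
  [10, 10, ∞]
D(3):
  [∞, 15, 89]
  [47, ∞, 47]
  [10, 10, ∞]
Answer: G*[1][3] = 89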